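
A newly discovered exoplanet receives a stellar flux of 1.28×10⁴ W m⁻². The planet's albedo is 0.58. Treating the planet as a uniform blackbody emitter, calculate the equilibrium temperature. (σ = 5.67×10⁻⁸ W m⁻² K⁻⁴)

T_eq ≈ 392 K

Energy balance: absorbed = emitted ⇒ πR²·S(1−A) = 4πR²·σT_eq⁴, so T_eq⁴ = S(1−A)/(4σ).
T_eq = [1.28×10⁴ × 0.42 / (4 × 5.67×10⁻⁸)]^(1/4) = (2.37×10¹⁰)^(1/4) = 392 K.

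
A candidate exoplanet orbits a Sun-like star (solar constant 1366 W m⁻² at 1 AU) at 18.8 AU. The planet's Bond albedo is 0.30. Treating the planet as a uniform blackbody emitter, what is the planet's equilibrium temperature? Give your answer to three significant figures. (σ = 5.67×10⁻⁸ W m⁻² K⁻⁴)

T_eq ≈ 58.8 K

Flux at 18.8 AU: S = 1366/18.8² = 3.86 W m⁻².
Energy balance: absorbed = emitted ⇒ πR²·S(1−A) = 4πR²·σT_eq⁴, so T_eq⁴ = S(1−A)/(4σ).
T_eq = [3.86 × 0.70 / (4 × 5.67×10⁻⁸)]^(1/4) = (1.19×10⁷)^(1/4) = 58.8 K.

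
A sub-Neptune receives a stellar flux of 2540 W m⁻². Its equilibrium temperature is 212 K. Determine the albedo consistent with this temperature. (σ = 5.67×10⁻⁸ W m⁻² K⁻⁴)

From T_eq⁴ = S(1−A)/(4σ): 1−A = 4σT_eq⁴/S.
1−A = 4 × 5.67×10⁻⁸ × (212)⁴ / 2540 = 0.180.

A ≈ 0.82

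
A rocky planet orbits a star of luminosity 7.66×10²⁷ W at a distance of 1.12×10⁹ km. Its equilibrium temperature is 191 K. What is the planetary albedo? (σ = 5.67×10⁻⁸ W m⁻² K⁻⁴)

A ≈ 0.38

d = 1.12×10⁹ km = 1.12×10¹² m.
Flux: S = L/(4πd²) = 7.66×10²⁷/(4π×(1.12×10¹²)²) = 486 W m⁻².
From T_eq⁴ = S(1−A)/(4σ): 1−A = 4σT_eq⁴/S.
1−A = 4 × 5.67×10⁻⁸ × (191)⁴ / 486 = 0.621.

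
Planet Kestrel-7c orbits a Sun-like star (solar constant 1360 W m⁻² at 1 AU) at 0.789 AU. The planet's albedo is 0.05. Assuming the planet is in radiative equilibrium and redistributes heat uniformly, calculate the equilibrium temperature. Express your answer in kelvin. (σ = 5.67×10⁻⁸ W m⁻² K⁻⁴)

Flux at 0.789 AU: S = 1360/0.789² = 2180 W m⁻².
Energy balance: absorbed = emitted ⇒ πR²·S(1−A) = 4πR²·σT_eq⁴, so T_eq⁴ = S(1−A)/(4σ).
T_eq = [2180 × 0.95 / (4 × 5.67×10⁻⁸)]^(1/4) = (9.15×10⁹)^(1/4) = 309 K.

T_eq ≈ 309 K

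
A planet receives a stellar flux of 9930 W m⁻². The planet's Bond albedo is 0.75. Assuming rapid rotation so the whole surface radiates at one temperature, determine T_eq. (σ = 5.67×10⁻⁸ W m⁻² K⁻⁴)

Energy balance: absorbed = emitted ⇒ πR²·S(1−A) = 4πR²·σT_eq⁴, so T_eq⁴ = S(1−A)/(4σ).
T_eq = [9930 × 0.25 / (4 × 5.67×10⁻⁸)]^(1/4) = (1.09×10¹⁰)^(1/4) = 323 K.

T_eq ≈ 323 K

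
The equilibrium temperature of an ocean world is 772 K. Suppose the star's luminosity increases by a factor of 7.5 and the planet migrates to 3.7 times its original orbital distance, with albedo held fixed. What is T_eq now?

T_eq ≈ 664 K

T_eq ∝ L^(1/4) · d^(−1/2).
T′ = 772 × 7.5^(1/4) / 3.7^(1/2) = 664 K.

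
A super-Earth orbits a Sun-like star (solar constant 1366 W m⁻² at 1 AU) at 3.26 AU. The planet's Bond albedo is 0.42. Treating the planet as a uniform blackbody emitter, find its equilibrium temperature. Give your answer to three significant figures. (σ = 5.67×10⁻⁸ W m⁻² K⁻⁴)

T_eq ≈ 135 K

Flux at 3.26 AU: S = 1366/3.26² = 129 W m⁻².
Energy balance: absorbed = emitted ⇒ πR²·S(1−A) = 4πR²·σT_eq⁴, so T_eq⁴ = S(1−A)/(4σ).
T_eq = [129 × 0.58 / (4 × 5.67×10⁻⁸)]^(1/4) = (3.29×10⁸)^(1/4) = 135 K.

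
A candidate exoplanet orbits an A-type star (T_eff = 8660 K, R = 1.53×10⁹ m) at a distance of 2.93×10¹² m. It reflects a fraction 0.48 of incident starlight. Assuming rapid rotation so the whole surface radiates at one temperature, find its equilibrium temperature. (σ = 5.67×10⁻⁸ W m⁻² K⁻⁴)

L = 4πR_⋆²σT_⋆⁴ = 4π(1.53×10⁹)² × 5.67×10⁻⁸ × (8660)⁴ = 9.38×10²⁷ W.
S = L/(4πd²) = 87.0 W m⁻².
Energy balance: absorbed = emitted ⇒ πR²·S(1−A) = 4πR²·σT_eq⁴, so T_eq⁴ = S(1−A)/(4σ).
T_eq = [87.0 × 0.52 / (4 × 5.67×10⁻⁸)]^(1/4) = (1.99×10⁸)^(1/4) = 119 K.

T_eq ≈ 119 K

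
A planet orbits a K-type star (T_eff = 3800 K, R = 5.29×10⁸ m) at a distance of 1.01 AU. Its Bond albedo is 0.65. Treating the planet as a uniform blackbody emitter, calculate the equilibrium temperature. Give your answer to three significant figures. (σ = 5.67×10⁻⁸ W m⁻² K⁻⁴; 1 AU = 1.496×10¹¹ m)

T_eq ≈ 122 K

d = 1.01 AU = 1.51×10¹¹ m.
L = 4πR_⋆²σT_⋆⁴ = 4π(5.29×10⁸)² × 5.67×10⁻⁸ × (3800)⁴ = 4.16×10²⁵ W.
S = L/(4πd²) = 145 W m⁻².
Energy balance: absorbed = emitted ⇒ πR²·S(1−A) = 4πR²·σT_eq⁴, so T_eq⁴ = S(1−A)/(4σ).
T_eq = [145 × 0.35 / (4 × 5.67×10⁻⁸)]^(1/4) = (2.24×10⁸)^(1/4) = 122 K.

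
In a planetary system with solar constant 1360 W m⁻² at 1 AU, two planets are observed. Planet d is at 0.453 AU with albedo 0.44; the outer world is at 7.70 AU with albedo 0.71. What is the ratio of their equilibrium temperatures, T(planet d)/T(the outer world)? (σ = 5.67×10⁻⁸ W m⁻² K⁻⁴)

T_eq = [S₀(1−A)/(4σd²)]^(1/4), so T ∝ (1−A)^(1/4) / √d.
T₁ = [1360×0.56/(4×5.67×10⁻⁸×0.453²)]^(1/4) = 357.66 K.
T₂ = [1360×0.29/(4×5.67×10⁻⁸×7.70²)]^(1/4) = 73.59 K.

T₁/T₂ ≈ 4.860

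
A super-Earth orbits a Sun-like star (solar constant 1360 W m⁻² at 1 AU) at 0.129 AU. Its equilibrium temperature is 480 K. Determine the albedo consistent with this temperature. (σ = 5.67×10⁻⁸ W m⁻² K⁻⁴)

Flux at 0.129 AU: S = 1360/0.129² = 8.17×10⁴ W m⁻².
From T_eq⁴ = S(1−A)/(4σ): 1−A = 4σT_eq⁴/S.
1−A = 4 × 5.67×10⁻⁸ × (480)⁴ / 8.17×10⁴ = 0.147.

A ≈ 0.85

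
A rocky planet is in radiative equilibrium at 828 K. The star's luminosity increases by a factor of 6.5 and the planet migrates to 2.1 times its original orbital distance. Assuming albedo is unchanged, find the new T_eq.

T_eq ≈ 912 K

T_eq ∝ L^(1/4) · d^(−1/2).
T′ = 828 × 6.5^(1/4) / 2.1^(1/2) = 912 K.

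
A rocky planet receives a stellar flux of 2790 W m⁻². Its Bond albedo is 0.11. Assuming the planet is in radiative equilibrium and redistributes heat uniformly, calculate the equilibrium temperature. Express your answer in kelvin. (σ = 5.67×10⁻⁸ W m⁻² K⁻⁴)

T_eq ≈ 323 K

Energy balance: absorbed = emitted ⇒ πR²·S(1−A) = 4πR²·σT_eq⁴, so T_eq⁴ = S(1−A)/(4σ).
T_eq = [2790 × 0.89 / (4 × 5.67×10⁻⁸)]^(1/4) = (1.09×10¹⁰)^(1/4) = 323 K.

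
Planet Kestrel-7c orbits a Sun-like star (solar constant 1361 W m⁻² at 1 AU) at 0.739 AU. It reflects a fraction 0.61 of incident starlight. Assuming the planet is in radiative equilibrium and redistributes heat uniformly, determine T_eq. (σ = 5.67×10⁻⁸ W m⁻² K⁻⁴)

T_eq ≈ 256 K

Flux at 0.739 AU: S = 1361/0.739² = 2490 W m⁻².
Energy balance: absorbed = emitted ⇒ πR²·S(1−A) = 4πR²·σT_eq⁴, so T_eq⁴ = S(1−A)/(4σ).
T_eq = [2490 × 0.39 / (4 × 5.67×10⁻⁸)]^(1/4) = (4.29×10⁹)^(1/4) = 256 K.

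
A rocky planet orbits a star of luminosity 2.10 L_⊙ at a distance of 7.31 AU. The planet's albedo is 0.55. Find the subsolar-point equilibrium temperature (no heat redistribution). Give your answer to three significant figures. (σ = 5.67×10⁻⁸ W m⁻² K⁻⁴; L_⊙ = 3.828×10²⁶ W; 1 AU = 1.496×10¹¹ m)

d = 7.31 AU = 1.09×10¹² m.
L = 2.10 × 3.828×10²⁶ = 8.04×10²⁶ W.
Flux: S = L/(4πd²) = 8.04×10²⁶/(4π×(1.09×10¹²)²) = 53.5 W m⁻².
At the subsolar point the surface absorbs S(1−A) and emits σT⁴ per unit area — no factor of 4, since only the local patch is in balance.
T = [53.5 × 0.45 / 5.67×10⁻⁸]^(1/4) = (4.25×10⁸)^(1/4) = 144 K.

T_ss ≈ 144 K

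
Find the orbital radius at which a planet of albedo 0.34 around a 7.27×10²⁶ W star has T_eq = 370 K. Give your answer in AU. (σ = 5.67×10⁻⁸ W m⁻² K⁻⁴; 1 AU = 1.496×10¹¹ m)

d ≈ 0.634 AU

From T_eq⁴ = L(1−A)/(16πσd²): d = √[L(1−A)/(16πσT_eq⁴)].
d = √[7.27×10²⁶ × 0.66 / (16π × 5.67×10⁻⁸ × (370)⁴)] = 9.48×10¹⁰ m = 0.634 AU.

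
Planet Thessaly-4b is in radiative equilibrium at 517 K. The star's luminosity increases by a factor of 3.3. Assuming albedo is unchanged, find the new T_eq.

T_eq ∝ L^(1/4) · d^(−1/2).
T′ = 517 × 3.3^(1/4) = 697 K.

T_eq ≈ 697 K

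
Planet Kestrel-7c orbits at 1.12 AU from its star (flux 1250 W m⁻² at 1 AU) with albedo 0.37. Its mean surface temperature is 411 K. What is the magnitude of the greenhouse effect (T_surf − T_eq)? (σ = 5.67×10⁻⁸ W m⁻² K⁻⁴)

ΔT ≈ 181.6 K

S = 1250/1.12² = 996.5 W m⁻².
T_eq = [S(1−A)/(4σ)]^(1/4) = [996.5×0.63/(4×5.67×10⁻⁸)]^(1/4) = 229.4 K.
ΔT = T_surf − T_eq = 411 − 229.4.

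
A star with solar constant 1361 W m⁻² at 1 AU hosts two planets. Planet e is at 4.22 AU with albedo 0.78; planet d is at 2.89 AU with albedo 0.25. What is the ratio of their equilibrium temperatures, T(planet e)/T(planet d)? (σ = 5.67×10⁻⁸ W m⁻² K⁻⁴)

T_eq = [S₀(1−A)/(4σd²)]^(1/4), so T ∝ (1−A)^(1/4) / √d.
T₁ = [1361×0.22/(4×5.67×10⁻⁸×4.22²)]^(1/4) = 92.79 K.
T₂ = [1361×0.75/(4×5.67×10⁻⁸×2.89²)]^(1/4) = 152.36 K.

T₁/T₂ ≈ 0.609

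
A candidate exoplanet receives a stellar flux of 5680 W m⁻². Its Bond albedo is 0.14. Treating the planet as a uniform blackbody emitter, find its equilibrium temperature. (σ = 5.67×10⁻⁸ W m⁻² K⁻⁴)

Energy balance: absorbed = emitted ⇒ πR²·S(1−A) = 4πR²·σT_eq⁴, so T_eq⁴ = S(1−A)/(4σ).
T_eq = [5680 × 0.86 / (4 × 5.67×10⁻⁸)]^(1/4) = (2.15×10¹⁰)^(1/4) = 383 K.

T_eq ≈ 383 K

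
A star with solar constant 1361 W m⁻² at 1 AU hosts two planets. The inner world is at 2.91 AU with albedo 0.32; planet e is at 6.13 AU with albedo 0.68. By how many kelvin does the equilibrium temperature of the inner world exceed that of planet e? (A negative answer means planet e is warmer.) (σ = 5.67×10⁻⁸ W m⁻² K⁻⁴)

T_eq = [S₀(1−A)/(4σd²)]^(1/4), so T ∝ (1−A)^(1/4) / √d.
T₁ = [1361×0.68/(4×5.67×10⁻⁸×2.91²)]^(1/4) = 148.16 K.
T₂ = [1361×0.32/(4×5.67×10⁻⁸×6.13²)]^(1/4) = 84.55 K.

ΔT ≈ 63.6 K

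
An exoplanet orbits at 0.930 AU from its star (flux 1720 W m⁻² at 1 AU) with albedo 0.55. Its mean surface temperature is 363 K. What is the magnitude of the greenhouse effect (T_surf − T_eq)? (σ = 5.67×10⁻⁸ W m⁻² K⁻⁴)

ΔT ≈ 112.4 K

S = 1720/0.930² = 1989 W m⁻².
T_eq = [S(1−A)/(4σ)]^(1/4) = [1989×0.45/(4×5.67×10⁻⁸)]^(1/4) = 250.6 K.
ΔT = T_surf − T_eq = 363 − 250.6.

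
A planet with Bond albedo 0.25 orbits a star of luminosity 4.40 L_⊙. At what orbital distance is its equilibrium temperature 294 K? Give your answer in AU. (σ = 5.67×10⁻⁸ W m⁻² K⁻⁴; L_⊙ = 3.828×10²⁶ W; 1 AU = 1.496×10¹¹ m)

L = 4.40 × 3.828×10²⁶ = 1.68×10²⁷ W.
From T_eq⁴ = L(1−A)/(16πσd²): d = √[L(1−A)/(16πσT_eq⁴)].
d = √[1.68×10²⁷ × 0.75 / (16π × 5.67×10⁻⁸ × (294)⁴)] = 2.44×10¹¹ m = 1.63 AU.

d ≈ 1.63 AU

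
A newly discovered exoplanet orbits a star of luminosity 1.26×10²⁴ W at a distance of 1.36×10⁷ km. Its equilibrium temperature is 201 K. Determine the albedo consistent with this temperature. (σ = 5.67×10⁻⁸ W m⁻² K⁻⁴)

A ≈ 0.32

d = 1.36×10⁷ km = 1.36×10¹⁰ m.
Flux: S = L/(4πd²) = 1.26×10²⁴/(4π×(1.36×10¹⁰)²) = 542 W m⁻².
From T_eq⁴ = S(1−A)/(4σ): 1−A = 4σT_eq⁴/S.
1−A = 4 × 5.67×10⁻⁸ × (201)⁴ / 542 = 0.683.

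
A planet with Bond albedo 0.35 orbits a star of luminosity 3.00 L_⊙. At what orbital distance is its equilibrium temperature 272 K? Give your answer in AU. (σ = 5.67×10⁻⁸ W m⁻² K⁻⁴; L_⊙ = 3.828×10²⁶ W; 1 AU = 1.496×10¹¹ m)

L = 3.00 × 3.828×10²⁶ = 1.15×10²⁷ W.
From T_eq⁴ = L(1−A)/(16πσd²): d = √[L(1−A)/(16πσT_eq⁴)].
d = √[1.15×10²⁷ × 0.65 / (16π × 5.67×10⁻⁸ × (272)⁴)] = 2.19×10¹¹ m = 1.46 AU.

d ≈ 1.46 AU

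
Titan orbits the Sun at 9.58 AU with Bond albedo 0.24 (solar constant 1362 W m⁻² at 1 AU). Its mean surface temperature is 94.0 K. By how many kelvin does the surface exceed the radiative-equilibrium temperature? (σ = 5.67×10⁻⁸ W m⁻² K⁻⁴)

S = 1362/9.58² = 14.84 W m⁻².
T_eq = [S(1−A)/(4σ)]^(1/4) = [14.84×0.76/(4×5.67×10⁻⁸)]^(1/4) = 84.0 K.
ΔT = T_surf − T_eq = 94 − 84.0.

ΔT ≈ 10.0 K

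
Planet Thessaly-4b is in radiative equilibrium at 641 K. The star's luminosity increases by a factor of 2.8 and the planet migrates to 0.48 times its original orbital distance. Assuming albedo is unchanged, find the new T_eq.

T_eq ∝ L^(1/4) · d^(−1/2).
T′ = 641 × 2.8^(1/4) / 0.48^(1/2) = 1200 K.

T_eq ≈ 1200 K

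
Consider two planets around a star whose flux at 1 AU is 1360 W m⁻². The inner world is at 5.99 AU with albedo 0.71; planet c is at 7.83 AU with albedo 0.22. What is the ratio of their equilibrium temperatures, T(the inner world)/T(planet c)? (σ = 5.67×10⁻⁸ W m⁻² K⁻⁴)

T₁/T₂ ≈ 0.893

T_eq = [S₀(1−A)/(4σd²)]^(1/4), so T ∝ (1−A)^(1/4) / √d.
T₁ = [1360×0.29/(4×5.67×10⁻⁸×5.99²)]^(1/4) = 83.44 K.
T₂ = [1360×0.78/(4×5.67×10⁻⁸×7.83²)]^(1/4) = 93.46 K.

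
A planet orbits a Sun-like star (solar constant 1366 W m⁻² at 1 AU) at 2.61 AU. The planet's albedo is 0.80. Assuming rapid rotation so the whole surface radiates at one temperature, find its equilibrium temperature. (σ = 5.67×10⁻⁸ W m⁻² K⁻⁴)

Flux at 2.61 AU: S = 1366/2.61² = 201 W m⁻².
Energy balance: absorbed = emitted ⇒ πR²·S(1−A) = 4πR²·σT_eq⁴, so T_eq⁴ = S(1−A)/(4σ).
T_eq = [201 × 0.20 / (4 × 5.67×10⁻⁸)]^(1/4) = (1.77×10⁸)^(1/4) = 115 K.

T_eq ≈ 115 K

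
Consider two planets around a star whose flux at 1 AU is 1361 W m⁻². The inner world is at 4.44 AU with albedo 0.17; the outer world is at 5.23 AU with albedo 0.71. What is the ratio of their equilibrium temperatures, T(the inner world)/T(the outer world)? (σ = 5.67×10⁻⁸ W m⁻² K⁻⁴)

T₁/T₂ ≈ 1.412

T_eq = [S₀(1−A)/(4σd²)]^(1/4), so T ∝ (1−A)^(1/4) / √d.
T₁ = [1361×0.83/(4×5.67×10⁻⁸×4.44²)]^(1/4) = 126.08 K.
T₂ = [1361×0.29/(4×5.67×10⁻⁸×5.23²)]^(1/4) = 89.31 K.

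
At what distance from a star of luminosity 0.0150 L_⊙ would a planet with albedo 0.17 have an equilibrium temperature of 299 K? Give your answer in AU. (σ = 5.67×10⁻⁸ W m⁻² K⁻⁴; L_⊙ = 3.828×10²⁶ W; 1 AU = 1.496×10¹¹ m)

L = 0.0150 × 3.828×10²⁶ = 5.74×10²⁴ W.
From T_eq⁴ = L(1−A)/(16πσd²): d = √[L(1−A)/(16πσT_eq⁴)].
d = √[5.74×10²⁴ × 0.83 / (16π × 5.67×10⁻⁸ × (299)⁴)] = 1.45×10¹⁰ m = 0.0967 AU.

d ≈ 0.0967 AU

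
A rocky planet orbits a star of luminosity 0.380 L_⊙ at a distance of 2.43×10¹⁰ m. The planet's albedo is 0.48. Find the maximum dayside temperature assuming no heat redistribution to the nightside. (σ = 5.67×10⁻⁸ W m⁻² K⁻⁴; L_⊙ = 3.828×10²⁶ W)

L = 0.380 × 3.828×10²⁶ = 1.45×10²⁶ W.
Flux: S = L/(4πd²) = 1.45×10²⁶/(4π×(2.43×10¹⁰)²) = 1.96×10⁴ W m⁻².
With no redistribution each surface element balances locally: S(1−A) = σT⁴.
T = [1.96×10⁴ × 0.52 / 5.67×10⁻⁸]^(1/4) = (1.80×10¹¹)^(1/4) = 651 K.

T_ss ≈ 651 K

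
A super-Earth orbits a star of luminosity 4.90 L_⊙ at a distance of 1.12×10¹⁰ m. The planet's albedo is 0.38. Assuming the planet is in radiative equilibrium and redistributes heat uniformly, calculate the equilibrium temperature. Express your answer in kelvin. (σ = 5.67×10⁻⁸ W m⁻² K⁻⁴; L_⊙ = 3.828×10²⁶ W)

L = 4.90 × 3.828×10²⁶ = 1.88×10²⁷ W.
Flux: S = L/(4πd²) = 1.88×10²⁷/(4π×(1.12×10¹⁰)²) = 1.19×10⁶ W m⁻².
Energy balance: absorbed = emitted ⇒ πR²·S(1−A) = 4πR²·σT_eq⁴, so T_eq⁴ = S(1−A)/(4σ).
T_eq = [1.19×10⁶ × 0.62 / (4 × 5.67×10⁻⁸)]^(1/4) = (3.25×10¹²)^(1/4) = 1340 K.

T_eq ≈ 1340 K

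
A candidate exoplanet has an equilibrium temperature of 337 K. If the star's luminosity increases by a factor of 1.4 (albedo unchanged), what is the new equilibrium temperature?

T_eq ∝ L^(1/4) · d^(−1/2).
T′ = 337 × 1.4^(1/4) = 367 K.

T_eq ≈ 367 K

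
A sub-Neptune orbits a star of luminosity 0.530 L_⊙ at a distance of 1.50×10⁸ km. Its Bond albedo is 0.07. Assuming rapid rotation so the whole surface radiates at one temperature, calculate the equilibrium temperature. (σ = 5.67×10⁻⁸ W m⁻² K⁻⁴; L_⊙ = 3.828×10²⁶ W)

T_eq ≈ 233 K

d = 1.50×10⁸ km = 1.50×10¹¹ m.
L = 0.530 × 3.828×10²⁶ = 2.03×10²⁶ W.
Flux: S = L/(4πd²) = 2.03×10²⁶/(4π×(1.50×10¹¹)²) = 718 W m⁻².
Energy balance: absorbed = emitted ⇒ πR²·S(1−A) = 4πR²·σT_eq⁴, so T_eq⁴ = S(1−A)/(4σ).
T_eq = [718 × 0.93 / (4 × 5.67×10⁻⁸)]^(1/4) = (2.94×10⁹)^(1/4) = 233 K.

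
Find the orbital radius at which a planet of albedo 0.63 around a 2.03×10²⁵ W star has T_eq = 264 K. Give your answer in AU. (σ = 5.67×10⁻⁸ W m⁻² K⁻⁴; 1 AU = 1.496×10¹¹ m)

d ≈ 0.156 AU

From T_eq⁴ = L(1−A)/(16πσd²): d = √[L(1−A)/(16πσT_eq⁴)].
d = √[2.03×10²⁵ × 0.37 / (16π × 5.67×10⁻⁸ × (264)⁴)] = 2.33×10¹⁰ m = 0.156 AU.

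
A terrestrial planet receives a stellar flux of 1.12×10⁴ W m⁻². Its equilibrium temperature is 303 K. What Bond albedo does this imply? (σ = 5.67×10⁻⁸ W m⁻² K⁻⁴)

A ≈ 0.83

From T_eq⁴ = S(1−A)/(4σ): 1−A = 4σT_eq⁴/S.
1−A = 4 × 5.67×10⁻⁸ × (303)⁴ / 1.12×10⁴ = 0.171.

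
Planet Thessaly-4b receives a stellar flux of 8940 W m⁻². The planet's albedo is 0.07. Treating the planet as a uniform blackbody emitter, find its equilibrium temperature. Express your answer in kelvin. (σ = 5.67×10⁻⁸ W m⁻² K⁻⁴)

Energy balance: absorbed = emitted ⇒ πR²·S(1−A) = 4πR²·σT_eq⁴, so T_eq⁴ = S(1−A)/(4σ).
T_eq = [8940 × 0.93 / (4 × 5.67×10⁻⁸)]^(1/4) = (3.67×10¹⁰)^(1/4) = 438 K.

T_eq ≈ 438 K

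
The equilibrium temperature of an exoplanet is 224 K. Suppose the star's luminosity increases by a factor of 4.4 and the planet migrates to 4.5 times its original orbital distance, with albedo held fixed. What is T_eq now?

T_eq ∝ L^(1/4) · d^(−1/2).
T′ = 224 × 4.4^(1/4) / 4.5^(1/2) = 153 K.

T_eq ≈ 153 K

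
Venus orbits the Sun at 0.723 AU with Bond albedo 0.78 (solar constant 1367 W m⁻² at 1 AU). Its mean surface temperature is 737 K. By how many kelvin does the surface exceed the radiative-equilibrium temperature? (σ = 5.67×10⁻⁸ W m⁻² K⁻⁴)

S = 1367/0.723² = 2615 W m⁻².
T_eq = [S(1−A)/(4σ)]^(1/4) = [2615×0.22/(4×5.67×10⁻⁸)]^(1/4) = 224.4 K.
ΔT = T_surf − T_eq = 737 − 224.4.

ΔT ≈ 512.6 K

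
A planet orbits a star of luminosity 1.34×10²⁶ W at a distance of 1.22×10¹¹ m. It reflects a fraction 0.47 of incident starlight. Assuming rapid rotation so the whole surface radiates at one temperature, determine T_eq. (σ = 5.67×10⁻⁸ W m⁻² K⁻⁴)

T_eq ≈ 202 K

Flux: S = L/(4πd²) = 1.34×10²⁶/(4π×(1.22×10¹¹)²) = 716 W m⁻².
Energy balance: absorbed = emitted ⇒ πR²·S(1−A) = 4πR²·σT_eq⁴, so T_eq⁴ = S(1−A)/(4σ).
T_eq = [716 × 0.53 / (4 × 5.67×10⁻⁸)]^(1/4) = (1.67×10⁹)^(1/4) = 202 K.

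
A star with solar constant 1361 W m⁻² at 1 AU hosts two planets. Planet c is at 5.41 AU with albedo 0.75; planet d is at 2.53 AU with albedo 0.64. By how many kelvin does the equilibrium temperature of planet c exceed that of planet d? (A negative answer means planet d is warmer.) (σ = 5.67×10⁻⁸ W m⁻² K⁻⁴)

T_eq = [S₀(1−A)/(4σd²)]^(1/4), so T ∝ (1−A)^(1/4) / √d.
T₁ = [1361×0.25/(4×5.67×10⁻⁸×5.41²)]^(1/4) = 84.61 K.
T₂ = [1361×0.36/(4×5.67×10⁻⁸×2.53²)]^(1/4) = 135.54 K.

ΔT ≈ -50.9 K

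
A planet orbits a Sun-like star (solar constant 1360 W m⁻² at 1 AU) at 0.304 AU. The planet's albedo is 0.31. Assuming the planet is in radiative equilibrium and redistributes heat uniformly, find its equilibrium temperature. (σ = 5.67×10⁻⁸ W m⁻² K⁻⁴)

T_eq ≈ 460 K

Flux at 0.304 AU: S = 1360/0.304² = 1.47×10⁴ W m⁻².
Energy balance: absorbed = emitted ⇒ πR²·S(1−A) = 4πR²·σT_eq⁴, so T_eq⁴ = S(1−A)/(4σ).
T_eq = [1.47×10⁴ × 0.69 / (4 × 5.67×10⁻⁸)]^(1/4) = (4.48×10¹⁰)^(1/4) = 460 K.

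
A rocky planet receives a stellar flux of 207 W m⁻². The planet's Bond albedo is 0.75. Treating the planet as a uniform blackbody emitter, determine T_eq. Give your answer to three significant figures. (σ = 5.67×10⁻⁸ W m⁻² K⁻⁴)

T_eq ≈ 123 K

Energy balance: absorbed = emitted ⇒ πR²·S(1−A) = 4πR²·σT_eq⁴, so T_eq⁴ = S(1−A)/(4σ).
T_eq = [207 × 0.25 / (4 × 5.67×10⁻⁸)]^(1/4) = (2.28×10⁸)^(1/4) = 123 K.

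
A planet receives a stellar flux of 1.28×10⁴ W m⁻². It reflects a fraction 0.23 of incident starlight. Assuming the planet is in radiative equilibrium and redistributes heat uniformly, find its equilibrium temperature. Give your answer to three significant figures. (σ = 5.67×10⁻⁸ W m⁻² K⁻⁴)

T_eq ≈ 457 K

Energy balance: absorbed = emitted ⇒ πR²·S(1−A) = 4πR²·σT_eq⁴, so T_eq⁴ = S(1−A)/(4σ).
T_eq = [1.28×10⁴ × 0.77 / (4 × 5.67×10⁻⁸)]^(1/4) = (4.35×10¹⁰)^(1/4) = 457 K.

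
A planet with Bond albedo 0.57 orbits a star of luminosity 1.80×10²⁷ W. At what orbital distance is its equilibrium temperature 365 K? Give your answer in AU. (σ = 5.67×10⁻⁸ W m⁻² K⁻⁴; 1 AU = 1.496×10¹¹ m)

d ≈ 0.827 AU

From T_eq⁴ = L(1−A)/(16πσd²): d = √[L(1−A)/(16πσT_eq⁴)].
d = √[1.80×10²⁷ × 0.43 / (16π × 5.67×10⁻⁸ × (365)⁴)] = 1.24×10¹¹ m = 0.827 AU.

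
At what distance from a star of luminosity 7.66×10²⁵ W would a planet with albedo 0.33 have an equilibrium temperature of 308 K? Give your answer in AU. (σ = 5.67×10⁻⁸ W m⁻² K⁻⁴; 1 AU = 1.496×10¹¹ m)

d ≈ 0.299 AU

From T_eq⁴ = L(1−A)/(16πσd²): d = √[L(1−A)/(16πσT_eq⁴)].
d = √[7.66×10²⁵ × 0.67 / (16π × 5.67×10⁻⁸ × (308)⁴)] = 4.47×10¹⁰ m = 0.299 AU.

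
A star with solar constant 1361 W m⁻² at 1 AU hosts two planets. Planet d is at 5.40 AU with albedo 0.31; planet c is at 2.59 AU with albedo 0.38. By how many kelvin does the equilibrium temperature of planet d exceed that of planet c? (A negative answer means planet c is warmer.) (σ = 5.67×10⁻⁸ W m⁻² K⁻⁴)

ΔT ≈ -44.3 K

T_eq = [S₀(1−A)/(4σd²)]^(1/4), so T ∝ (1−A)^(1/4) / √d.
T₁ = [1361×0.69/(4×5.67×10⁻⁸×5.40²)]^(1/4) = 109.16 K.
T₂ = [1361×0.62/(4×5.67×10⁻⁸×2.59²)]^(1/4) = 153.46 K.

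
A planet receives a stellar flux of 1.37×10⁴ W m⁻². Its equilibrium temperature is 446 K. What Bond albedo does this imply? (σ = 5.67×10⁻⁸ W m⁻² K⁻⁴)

From T_eq⁴ = S(1−A)/(4σ): 1−A = 4σT_eq⁴/S.
1−A = 4 × 5.67×10⁻⁸ × (446)⁴ / 1.37×10⁴ = 0.655.

A ≈ 0.34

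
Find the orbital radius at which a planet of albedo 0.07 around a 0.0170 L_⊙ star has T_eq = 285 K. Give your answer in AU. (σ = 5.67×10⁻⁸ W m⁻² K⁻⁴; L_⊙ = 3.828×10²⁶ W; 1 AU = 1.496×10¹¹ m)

d ≈ 0.120 AU

L = 0.0170 × 3.828×10²⁶ = 6.51×10²⁴ W.
From T_eq⁴ = L(1−A)/(16πσd²): d = √[L(1−A)/(16πσT_eq⁴)].
d = √[6.51×10²⁴ × 0.93 / (16π × 5.67×10⁻⁸ × (285)⁴)] = 1.79×10¹⁰ m = 0.120 AU.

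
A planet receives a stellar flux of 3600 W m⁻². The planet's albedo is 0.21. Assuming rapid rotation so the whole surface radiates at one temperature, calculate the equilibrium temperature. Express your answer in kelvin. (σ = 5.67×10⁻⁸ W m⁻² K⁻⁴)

Energy balance: absorbed = emitted ⇒ πR²·S(1−A) = 4πR²·σT_eq⁴, so T_eq⁴ = S(1−A)/(4σ).
T_eq = [3600 × 0.79 / (4 × 5.67×10⁻⁸)]^(1/4) = (1.25×10¹⁰)^(1/4) = 335 K.

T_eq ≈ 335 K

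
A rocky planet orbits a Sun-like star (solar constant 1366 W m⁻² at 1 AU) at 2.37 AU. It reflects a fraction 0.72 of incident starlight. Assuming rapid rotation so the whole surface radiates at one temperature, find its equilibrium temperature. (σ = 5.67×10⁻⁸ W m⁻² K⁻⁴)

T_eq ≈ 132 K

Flux at 2.37 AU: S = 1366/2.37² = 243 W m⁻².
Energy balance: absorbed = emitted ⇒ πR²·S(1−A) = 4πR²·σT_eq⁴, so T_eq⁴ = S(1−A)/(4σ).
T_eq = [243 × 0.28 / (4 × 5.67×10⁻⁸)]^(1/4) = (3.00×10⁸)^(1/4) = 132 K.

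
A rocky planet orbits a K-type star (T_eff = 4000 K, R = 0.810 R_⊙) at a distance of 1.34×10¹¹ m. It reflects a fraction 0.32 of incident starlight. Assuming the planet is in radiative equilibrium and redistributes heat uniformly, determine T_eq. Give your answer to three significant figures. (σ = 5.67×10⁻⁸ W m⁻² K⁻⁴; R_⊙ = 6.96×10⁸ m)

T_eq ≈ 167 K

R_⋆ = 0.810 × 6.96×10⁸ = 5.64×10⁸ m.
L = 4πR_⋆²σT_⋆⁴ = 4π(5.64×10⁸)² × 5.67×10⁻⁸ × (4000)⁴ = 5.80×10²⁵ W.
S = L/(4πd²) = 257 W m⁻².
Energy balance: absorbed = emitted ⇒ πR²·S(1−A) = 4πR²·σT_eq⁴, so T_eq⁴ = S(1−A)/(4σ).
T_eq = [257 × 0.68 / (4 × 5.67×10⁻⁸)]^(1/4) = (7.70×10⁸)^(1/4) = 167 K.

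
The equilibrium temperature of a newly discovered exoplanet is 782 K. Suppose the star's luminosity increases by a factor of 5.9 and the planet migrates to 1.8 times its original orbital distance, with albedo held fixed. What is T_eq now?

T_eq ∝ L^(1/4) · d^(−1/2).
T′ = 782 × 5.9^(1/4) / 1.8^(1/2) = 908 K.

T_eq ≈ 908 K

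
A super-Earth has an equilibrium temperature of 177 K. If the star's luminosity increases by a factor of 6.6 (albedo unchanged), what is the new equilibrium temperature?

T_eq ∝ L^(1/4) · d^(−1/2).
T′ = 177 × 6.6^(1/4) = 284 K.

T_eq ≈ 284 K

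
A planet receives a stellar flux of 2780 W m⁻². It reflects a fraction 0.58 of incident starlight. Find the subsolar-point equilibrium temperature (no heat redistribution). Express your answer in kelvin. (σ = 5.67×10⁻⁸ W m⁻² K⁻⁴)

At the subsolar point the surface absorbs S(1−A) and emits σT⁴ per unit area — no factor of 4, since only the local patch is in balance.
T = [2780 × 0.42 / 5.67×10⁻⁸]^(1/4) = (2.06×10¹⁰)^(1/4) = 379 K.

T_ss ≈ 379 K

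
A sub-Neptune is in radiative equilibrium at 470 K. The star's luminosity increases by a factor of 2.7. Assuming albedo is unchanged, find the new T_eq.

T_eq ≈ 602 K

T_eq ∝ L^(1/4) · d^(−1/2).
T′ = 470 × 2.7^(1/4) = 602 K.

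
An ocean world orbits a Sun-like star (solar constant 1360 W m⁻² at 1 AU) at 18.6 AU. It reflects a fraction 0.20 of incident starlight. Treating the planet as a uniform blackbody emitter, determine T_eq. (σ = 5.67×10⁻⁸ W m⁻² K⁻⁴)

Flux at 18.6 AU: S = 1360/18.6² = 3.93 W m⁻².
Energy balance: absorbed = emitted ⇒ πR²·S(1−A) = 4πR²·σT_eq⁴, so T_eq⁴ = S(1−A)/(4σ).
T_eq = [3.93 × 0.80 / (4 × 5.67×10⁻⁸)]^(1/4) = (1.39×10⁷)^(1/4) = 61.0 K.

T_eq ≈ 61.0 K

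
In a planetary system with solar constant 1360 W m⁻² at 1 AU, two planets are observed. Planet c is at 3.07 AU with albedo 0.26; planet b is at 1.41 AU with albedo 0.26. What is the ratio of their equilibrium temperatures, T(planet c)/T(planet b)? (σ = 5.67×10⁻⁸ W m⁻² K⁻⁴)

T_eq = [S₀(1−A)/(4σd²)]^(1/4), so T ∝ (1−A)^(1/4) / √d.
T₁ = [1360×0.74/(4×5.67×10⁻⁸×3.07²)]^(1/4) = 147.30 K.
T₂ = [1360×0.74/(4×5.67×10⁻⁸×1.41²)]^(1/4) = 217.36 K.

T₁/T₂ ≈ 0.678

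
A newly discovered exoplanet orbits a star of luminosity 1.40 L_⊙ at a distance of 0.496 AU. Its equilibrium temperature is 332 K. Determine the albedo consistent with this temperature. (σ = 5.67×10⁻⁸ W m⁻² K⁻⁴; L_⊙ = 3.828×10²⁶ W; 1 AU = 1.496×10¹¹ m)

A ≈ 0.64

d = 0.496 AU = 7.42×10¹⁰ m.
L = 1.40 × 3.828×10²⁶ = 5.36×10²⁶ W.
Flux: S = L/(4πd²) = 5.36×10²⁶/(4π×(7.42×10¹⁰)²) = 7750 W m⁻².
From T_eq⁴ = S(1−A)/(4σ): 1−A = 4σT_eq⁴/S.
1−A = 4 × 5.67×10⁻⁸ × (332)⁴ / 7750 = 0.356.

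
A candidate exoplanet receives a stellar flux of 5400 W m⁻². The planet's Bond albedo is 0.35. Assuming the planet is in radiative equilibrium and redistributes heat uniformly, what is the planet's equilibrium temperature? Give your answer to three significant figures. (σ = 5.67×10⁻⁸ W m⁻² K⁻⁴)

T_eq ≈ 353 K

Energy balance: absorbed = emitted ⇒ πR²·S(1−A) = 4πR²·σT_eq⁴, so T_eq⁴ = S(1−A)/(4σ).
T_eq = [5400 × 0.65 / (4 × 5.67×10⁻⁸)]^(1/4) = (1.55×10¹⁰)^(1/4) = 353 K.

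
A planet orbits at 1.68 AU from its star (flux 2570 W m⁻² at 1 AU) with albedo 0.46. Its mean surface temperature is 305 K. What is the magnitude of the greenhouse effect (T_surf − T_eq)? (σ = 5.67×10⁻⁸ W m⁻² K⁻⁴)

ΔT ≈ 89.2 K

S = 2570/1.68² = 910.6 W m⁻².
T_eq = [S(1−A)/(4σ)]^(1/4) = [910.6×0.54/(4×5.67×10⁻⁸)]^(1/4) = 215.8 K.
ΔT = T_surf − T_eq = 305 − 215.8.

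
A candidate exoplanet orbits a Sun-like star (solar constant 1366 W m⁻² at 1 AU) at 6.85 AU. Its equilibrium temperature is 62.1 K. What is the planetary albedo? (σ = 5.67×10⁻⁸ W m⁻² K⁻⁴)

Flux at 6.85 AU: S = 1366/6.85² = 29.1 W m⁻².
From T_eq⁴ = S(1−A)/(4σ): 1−A = 4σT_eq⁴/S.
1−A = 4 × 5.67×10⁻⁸ × (62.1)⁴ / 29.1 = 0.116.

A ≈ 0.88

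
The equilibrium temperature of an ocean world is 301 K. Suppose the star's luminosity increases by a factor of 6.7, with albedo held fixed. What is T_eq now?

T_eq ∝ L^(1/4) · d^(−1/2).
T′ = 301 × 6.7^(1/4) = 484 K.

T_eq ≈ 484 K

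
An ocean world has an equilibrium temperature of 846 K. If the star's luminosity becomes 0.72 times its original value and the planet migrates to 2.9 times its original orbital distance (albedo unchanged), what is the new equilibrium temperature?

T_eq ∝ L^(1/4) · d^(−1/2).
T′ = 846 × 0.72^(1/4) / 2.9^(1/2) = 458 K.

T_eq ≈ 458 K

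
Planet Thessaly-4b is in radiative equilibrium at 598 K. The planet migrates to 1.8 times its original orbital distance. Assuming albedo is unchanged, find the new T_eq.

T_eq ∝ L^(1/4) · d^(−1/2).
T′ = 598 / 1.8^(1/2) = 446 K.

T_eq ≈ 446 K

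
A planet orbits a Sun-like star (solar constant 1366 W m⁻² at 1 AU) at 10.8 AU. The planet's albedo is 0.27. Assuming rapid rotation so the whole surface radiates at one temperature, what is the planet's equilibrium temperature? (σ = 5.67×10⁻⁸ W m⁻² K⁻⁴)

Flux at 10.8 AU: S = 1366/10.8² = 11.7 W m⁻².
Energy balance: absorbed = emitted ⇒ πR²·S(1−A) = 4πR²·σT_eq⁴, so T_eq⁴ = S(1−A)/(4σ).
T_eq = [11.7 × 0.73 / (4 × 5.67×10⁻⁸)]^(1/4) = (3.77×10⁷)^(1/4) = 78.4 K.

T_eq ≈ 78.4 K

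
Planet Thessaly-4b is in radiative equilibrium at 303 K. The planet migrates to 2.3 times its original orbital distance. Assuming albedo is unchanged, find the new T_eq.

T_eq ≈ 200 K

T_eq ∝ L^(1/4) · d^(−1/2).
T′ = 303 / 2.3^(1/2) = 200 K.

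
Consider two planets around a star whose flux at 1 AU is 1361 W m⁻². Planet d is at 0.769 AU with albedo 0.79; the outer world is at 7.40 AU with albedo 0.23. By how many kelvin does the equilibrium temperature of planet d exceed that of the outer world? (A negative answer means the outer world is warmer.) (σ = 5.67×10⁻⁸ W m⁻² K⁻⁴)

T_eq = [S₀(1−A)/(4σd²)]^(1/4), so T ∝ (1−A)^(1/4) / √d.
T₁ = [1361×0.21/(4×5.67×10⁻⁸×0.769²)]^(1/4) = 214.85 K.
T₂ = [1361×0.77/(4×5.67×10⁻⁸×7.40²)]^(1/4) = 95.84 K.

ΔT ≈ 119.0 K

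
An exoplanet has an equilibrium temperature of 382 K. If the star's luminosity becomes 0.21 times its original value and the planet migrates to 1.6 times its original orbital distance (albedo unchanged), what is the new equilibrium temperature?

T_eq ∝ L^(1/4) · d^(−1/2).
T′ = 382 × 0.21^(1/4) / 1.6^(1/2) = 204 K.

T_eq ≈ 204 K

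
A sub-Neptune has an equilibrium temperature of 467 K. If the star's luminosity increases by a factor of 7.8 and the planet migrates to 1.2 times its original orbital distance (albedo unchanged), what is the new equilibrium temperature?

T_eq ≈ 712 K

T_eq ∝ L^(1/4) · d^(−1/2).
T′ = 467 × 7.8^(1/4) / 1.2^(1/2) = 712 K.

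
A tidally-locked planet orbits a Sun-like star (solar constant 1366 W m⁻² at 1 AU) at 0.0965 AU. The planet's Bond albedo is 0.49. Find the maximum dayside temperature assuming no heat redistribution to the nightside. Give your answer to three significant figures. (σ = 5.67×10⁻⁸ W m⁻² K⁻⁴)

Flux at 0.0965 AU: S = 1366/0.0965² = 1.47×10⁵ W m⁻².
With no redistribution each surface element balances locally: S(1−A) = σT⁴.
T = [1.47×10⁵ × 0.51 / 5.67×10⁻⁸]^(1/4) = (1.32×10¹²)^(1/4) = 1070 K.

T_ss ≈ 1070 K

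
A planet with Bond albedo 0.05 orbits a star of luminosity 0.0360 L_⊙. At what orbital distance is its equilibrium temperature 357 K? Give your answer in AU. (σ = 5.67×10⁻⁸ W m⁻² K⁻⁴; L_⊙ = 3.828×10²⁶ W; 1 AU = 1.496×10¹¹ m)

L = 0.0360 × 3.828×10²⁶ = 1.38×10²⁵ W.
From T_eq⁴ = L(1−A)/(16πσd²): d = √[L(1−A)/(16πσT_eq⁴)].
d = √[1.38×10²⁵ × 0.95 / (16π × 5.67×10⁻⁸ × (357)⁴)] = 1.68×10¹⁰ m = 0.112 AU.

d ≈ 0.112 AU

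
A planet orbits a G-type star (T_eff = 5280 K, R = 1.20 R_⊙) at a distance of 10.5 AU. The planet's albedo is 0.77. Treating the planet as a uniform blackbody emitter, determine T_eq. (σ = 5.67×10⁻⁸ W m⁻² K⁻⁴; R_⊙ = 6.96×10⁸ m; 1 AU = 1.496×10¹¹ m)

T_eq ≈ 59.6 K

R_⋆ = 1.20 × 6.96×10⁸ = 8.35×10⁸ m.
d = 10.5 AU = 1.57×10¹² m.
L = 4πR_⋆²σT_⋆⁴ = 4π(8.35×10⁸)² × 5.67×10⁻⁸ × (5280)⁴ = 3.86×10²⁶ W.
S = L/(4πd²) = 12.5 W m⁻².
Energy balance: absorbed = emitted ⇒ πR²·S(1−A) = 4πR²·σT_eq⁴, so T_eq⁴ = S(1−A)/(4σ).
T_eq = [12.5 × 0.23 / (4 × 5.67×10⁻⁸)]^(1/4) = (1.26×10⁷)^(1/4) = 59.6 K.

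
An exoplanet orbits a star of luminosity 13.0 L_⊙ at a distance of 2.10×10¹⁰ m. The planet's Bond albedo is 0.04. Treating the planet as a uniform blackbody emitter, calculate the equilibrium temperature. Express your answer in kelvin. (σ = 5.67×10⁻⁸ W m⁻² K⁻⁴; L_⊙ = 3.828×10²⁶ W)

L = 13.0 × 3.828×10²⁶ = 4.98×10²⁷ W.
Flux: S = L/(4πd²) = 4.98×10²⁷/(4π×(2.10×10¹⁰)²) = 8.98×10⁵ W m⁻².
Energy balance: absorbed = emitted ⇒ πR²·S(1−A) = 4πR²·σT_eq⁴, so T_eq⁴ = S(1−A)/(4σ).
T_eq = [8.98×10⁵ × 0.96 / (4 × 5.67×10⁻⁸)]^(1/4) = (3.80×10¹²)^(1/4) = 1400 K.

T_eq ≈ 1400 K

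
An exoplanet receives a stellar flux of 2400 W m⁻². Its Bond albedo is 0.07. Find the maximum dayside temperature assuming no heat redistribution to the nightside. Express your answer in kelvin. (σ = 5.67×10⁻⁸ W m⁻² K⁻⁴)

With no redistribution each surface element balances locally: S(1−A) = σT⁴.
T = [2400 × 0.93 / 5.67×10⁻⁸]^(1/4) = (3.94×10¹⁰)^(1/4) = 445 K.

T_ss ≈ 445 K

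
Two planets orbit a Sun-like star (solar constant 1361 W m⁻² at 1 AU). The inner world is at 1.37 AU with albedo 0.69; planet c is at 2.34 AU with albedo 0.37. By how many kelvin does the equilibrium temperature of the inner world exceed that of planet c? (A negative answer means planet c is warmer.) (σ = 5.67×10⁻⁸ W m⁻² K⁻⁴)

ΔT ≈ 15.3 K

T_eq = [S₀(1−A)/(4σd²)]^(1/4), so T ∝ (1−A)^(1/4) / √d.
T₁ = [1361×0.31/(4×5.67×10⁻⁸×1.37²)]^(1/4) = 177.43 K.
T₂ = [1361×0.63/(4×5.67×10⁻⁸×2.34²)]^(1/4) = 162.10 K.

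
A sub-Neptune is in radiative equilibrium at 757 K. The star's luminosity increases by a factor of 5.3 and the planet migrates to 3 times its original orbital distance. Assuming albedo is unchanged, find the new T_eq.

T_eq ≈ 663 K

T_eq ∝ L^(1/4) · d^(−1/2).
T′ = 757 × 5.3^(1/4) / 3^(1/2) = 663 K.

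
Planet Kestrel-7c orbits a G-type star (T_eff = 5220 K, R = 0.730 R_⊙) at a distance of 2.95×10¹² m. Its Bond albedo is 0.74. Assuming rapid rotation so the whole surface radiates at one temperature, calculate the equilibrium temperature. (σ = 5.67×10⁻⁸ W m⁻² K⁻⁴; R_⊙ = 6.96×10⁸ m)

R_⋆ = 0.730 × 6.96×10⁸ = 5.08×10⁸ m.
L = 4πR_⋆²σT_⋆⁴ = 4π(5.08×10⁸)² × 5.67×10⁻⁸ × (5220)⁴ = 1.37×10²⁶ W.
S = L/(4πd²) = 1.25 W m⁻².
Energy balance: absorbed = emitted ⇒ πR²·S(1−A) = 4πR²·σT_eq⁴, so T_eq⁴ = S(1−A)/(4σ).
T_eq = [1.25 × 0.26 / (4 × 5.67×10⁻⁸)]^(1/4) = (1.43×10⁶)^(1/4) = 34.6 K.

T_eq ≈ 34.6 K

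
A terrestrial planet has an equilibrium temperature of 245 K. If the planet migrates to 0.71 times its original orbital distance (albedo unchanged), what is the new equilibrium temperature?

T_eq ∝ L^(1/4) · d^(−1/2).
T′ = 245 / 0.71^(1/2) = 291 K.

T_eq ≈ 291 K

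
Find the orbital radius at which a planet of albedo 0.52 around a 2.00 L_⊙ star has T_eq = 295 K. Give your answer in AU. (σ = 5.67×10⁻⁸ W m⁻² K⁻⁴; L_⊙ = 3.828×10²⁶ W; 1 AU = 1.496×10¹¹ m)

L = 2.00 × 3.828×10²⁶ = 7.66×10²⁶ W.
From T_eq⁴ = L(1−A)/(16πσd²): d = √[L(1−A)/(16πσT_eq⁴)].
d = √[7.66×10²⁶ × 0.48 / (16π × 5.67×10⁻⁸ × (295)⁴)] = 1.30×10¹¹ m = 0.872 AU.

d ≈ 0.872 AU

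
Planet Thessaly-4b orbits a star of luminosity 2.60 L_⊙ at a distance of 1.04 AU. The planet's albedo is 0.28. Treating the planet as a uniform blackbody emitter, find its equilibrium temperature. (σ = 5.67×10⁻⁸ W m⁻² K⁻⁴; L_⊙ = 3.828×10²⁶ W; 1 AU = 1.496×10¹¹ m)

d = 1.04 AU = 1.56×10¹¹ m.
L = 2.60 × 3.828×10²⁶ = 9.95×10²⁶ W.
Flux: S = L/(4πd²) = 9.95×10²⁶/(4π×(1.56×10¹¹)²) = 3270 W m⁻².
Energy balance: absorbed = emitted ⇒ πR²·S(1−A) = 4πR²·σT_eq⁴, so T_eq⁴ = S(1−A)/(4σ).
T_eq = [3270 × 0.72 / (4 × 5.67×10⁻⁸)]^(1/4) = (1.04×10¹⁰)^(1/4) = 319 K.

T_eq ≈ 319 K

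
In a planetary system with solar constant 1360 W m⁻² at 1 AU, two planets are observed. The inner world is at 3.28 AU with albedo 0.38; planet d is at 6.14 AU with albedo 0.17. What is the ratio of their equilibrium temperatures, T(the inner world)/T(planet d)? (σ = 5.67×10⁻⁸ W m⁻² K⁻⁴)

T₁/T₂ ≈ 1.272

T_eq = [S₀(1−A)/(4σd²)]^(1/4), so T ∝ (1−A)^(1/4) / √d.
T₁ = [1360×0.62/(4×5.67×10⁻⁸×3.28²)]^(1/4) = 136.34 K.
T₂ = [1360×0.83/(4×5.67×10⁻⁸×6.14²)]^(1/4) = 107.19 K.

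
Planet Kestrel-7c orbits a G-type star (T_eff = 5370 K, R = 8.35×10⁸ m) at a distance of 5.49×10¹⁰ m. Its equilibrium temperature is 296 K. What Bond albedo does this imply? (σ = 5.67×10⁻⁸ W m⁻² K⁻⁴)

L = 4πR_⋆²σT_⋆⁴ = 4π(8.35×10⁸)² × 5.67×10⁻⁸ × (5370)⁴ = 4.13×10²⁶ W.
S = L/(4πd²) = 1.09×10⁴ W m⁻².
From T_eq⁴ = S(1−A)/(4σ): 1−A = 4σT_eq⁴/S.
1−A = 4 × 5.67×10⁻⁸ × (296)⁴ / 1.09×10⁴ = 0.160.

A ≈ 0.84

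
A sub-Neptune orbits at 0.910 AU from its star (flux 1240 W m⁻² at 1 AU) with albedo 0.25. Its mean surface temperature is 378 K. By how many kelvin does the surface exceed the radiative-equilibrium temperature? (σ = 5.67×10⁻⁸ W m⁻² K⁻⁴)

S = 1240/0.910² = 1497 W m⁻².
T_eq = [S(1−A)/(4σ)]^(1/4) = [1497×0.75/(4×5.67×10⁻⁸)]^(1/4) = 265.3 K.
ΔT = T_surf − T_eq = 378 − 265.3.

ΔT ≈ 112.7 K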